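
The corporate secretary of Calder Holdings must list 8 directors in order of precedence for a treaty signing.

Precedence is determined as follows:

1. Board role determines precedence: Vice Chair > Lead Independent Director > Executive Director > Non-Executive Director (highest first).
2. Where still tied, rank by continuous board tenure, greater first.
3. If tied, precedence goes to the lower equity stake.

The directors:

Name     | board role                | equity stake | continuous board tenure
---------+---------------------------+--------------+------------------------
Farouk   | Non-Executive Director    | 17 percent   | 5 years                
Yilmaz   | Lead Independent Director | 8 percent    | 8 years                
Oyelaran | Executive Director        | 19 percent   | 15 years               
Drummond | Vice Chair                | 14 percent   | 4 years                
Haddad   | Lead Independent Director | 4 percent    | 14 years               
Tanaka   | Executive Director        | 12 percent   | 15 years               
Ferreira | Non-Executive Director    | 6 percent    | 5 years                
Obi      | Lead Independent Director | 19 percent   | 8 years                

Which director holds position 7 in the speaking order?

Ferreira

By board role: Drummond (Vice Chair); then Haddad, Yilmaz and Obi (Lead Independent Director); then Tanaka and Oyelaran (Executive Director); then Ferreira and Farouk (Non-Executive Director).
Among Haddad, Yilmaz and Obi, by continuous board tenure (higher first): Haddad (14 years) before Yilmaz and Obi (8 years).
Among Yilmaz and Obi, by equity stake (lower first): Yilmaz (8 percent) before Obi (19 percent).
Tanaka and Oyelaran both have continuous board tenure 15 years, so the next rule applies.
Among Tanaka and Oyelaran, by equity stake (lower first): Tanaka (12 percent) before Oyelaran (19 percent).
Ferreira and Farouk both have continuous board tenure 5 years, so the next rule applies.
Among Ferreira and Farouk, by equity stake (lower first): Ferreira (6 percent) before Farouk (17 percent).
Order: Drummond, Haddad, Yilmaz, Obi, Tanaka, Oyelaran, Ferreira, Farouk.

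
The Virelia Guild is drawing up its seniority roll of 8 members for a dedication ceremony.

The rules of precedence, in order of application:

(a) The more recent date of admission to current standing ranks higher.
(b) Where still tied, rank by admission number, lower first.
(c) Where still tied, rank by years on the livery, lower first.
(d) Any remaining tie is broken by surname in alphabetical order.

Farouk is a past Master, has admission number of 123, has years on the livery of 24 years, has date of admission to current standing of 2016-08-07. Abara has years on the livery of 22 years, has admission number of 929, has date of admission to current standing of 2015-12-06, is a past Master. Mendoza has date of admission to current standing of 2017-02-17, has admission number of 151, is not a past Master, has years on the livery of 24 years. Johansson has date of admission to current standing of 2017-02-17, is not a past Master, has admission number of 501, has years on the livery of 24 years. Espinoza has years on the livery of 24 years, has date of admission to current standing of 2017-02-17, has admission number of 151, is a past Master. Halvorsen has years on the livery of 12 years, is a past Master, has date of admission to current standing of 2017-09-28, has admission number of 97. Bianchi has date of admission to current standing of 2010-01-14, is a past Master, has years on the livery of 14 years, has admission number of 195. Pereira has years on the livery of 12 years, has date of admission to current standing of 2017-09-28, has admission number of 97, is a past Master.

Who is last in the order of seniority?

Bianchi

By date of admission to current standing (later first): Halvorsen and Pereira (both 2017-09-28); then Espinoza, Mendoza and Johansson (each 2017-02-17); then Farouk (2016-08-07); then Abara (2015-12-06); then Bianchi (2010-01-14).
Halvorsen and Pereira both have admission number 97, so the next rule applies.
Halvorsen and Pereira both have years on the livery 12 years, so the next rule applies.
Among Halvorsen and Pereira, alphabetically by surname: Halvorsen before Pereira.
Among Espinoza, Mendoza and Johansson, by admission number (lower first): Espinoza and Mendoza (151) before Johansson (501).
Espinoza and Mendoza both have years on the livery 24 years, so the next rule applies.
Among Espinoza and Mendoza, alphabetically by surname: Espinoza before Mendoza.
Order: Halvorsen, Pereira, Espinoza, Mendoza, Johansson, Farouk, Abara, Bianchi.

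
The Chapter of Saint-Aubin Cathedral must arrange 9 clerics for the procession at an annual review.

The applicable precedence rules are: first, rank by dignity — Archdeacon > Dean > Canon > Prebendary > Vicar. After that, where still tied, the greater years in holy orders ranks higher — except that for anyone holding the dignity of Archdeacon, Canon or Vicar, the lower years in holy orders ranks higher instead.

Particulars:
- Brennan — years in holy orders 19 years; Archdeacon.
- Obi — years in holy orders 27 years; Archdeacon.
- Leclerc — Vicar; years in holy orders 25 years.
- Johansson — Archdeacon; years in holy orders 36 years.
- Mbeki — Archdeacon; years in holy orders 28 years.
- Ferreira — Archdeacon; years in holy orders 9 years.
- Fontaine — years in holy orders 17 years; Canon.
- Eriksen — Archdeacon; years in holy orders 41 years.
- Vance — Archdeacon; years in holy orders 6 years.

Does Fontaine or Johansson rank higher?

By dignity: Vance, Ferreira, Brennan, Obi, Mbeki, Johansson and Eriksen (Archdeacon); then Fontaine (Canon); then Leclerc (Vicar).
Among Vance, Ferreira, Brennan, Obi, Mbeki, Johansson and Eriksen, by years in holy orders (lower first) (reversed rule for this group): Vance (6 years) before Ferreira (9 years) before Brennan (19 years) before Obi (27 years) before Mbeki (28 years) before Johansson (36 years) before Eriksen (41 years).
So Johansson takes precedence.

Johansson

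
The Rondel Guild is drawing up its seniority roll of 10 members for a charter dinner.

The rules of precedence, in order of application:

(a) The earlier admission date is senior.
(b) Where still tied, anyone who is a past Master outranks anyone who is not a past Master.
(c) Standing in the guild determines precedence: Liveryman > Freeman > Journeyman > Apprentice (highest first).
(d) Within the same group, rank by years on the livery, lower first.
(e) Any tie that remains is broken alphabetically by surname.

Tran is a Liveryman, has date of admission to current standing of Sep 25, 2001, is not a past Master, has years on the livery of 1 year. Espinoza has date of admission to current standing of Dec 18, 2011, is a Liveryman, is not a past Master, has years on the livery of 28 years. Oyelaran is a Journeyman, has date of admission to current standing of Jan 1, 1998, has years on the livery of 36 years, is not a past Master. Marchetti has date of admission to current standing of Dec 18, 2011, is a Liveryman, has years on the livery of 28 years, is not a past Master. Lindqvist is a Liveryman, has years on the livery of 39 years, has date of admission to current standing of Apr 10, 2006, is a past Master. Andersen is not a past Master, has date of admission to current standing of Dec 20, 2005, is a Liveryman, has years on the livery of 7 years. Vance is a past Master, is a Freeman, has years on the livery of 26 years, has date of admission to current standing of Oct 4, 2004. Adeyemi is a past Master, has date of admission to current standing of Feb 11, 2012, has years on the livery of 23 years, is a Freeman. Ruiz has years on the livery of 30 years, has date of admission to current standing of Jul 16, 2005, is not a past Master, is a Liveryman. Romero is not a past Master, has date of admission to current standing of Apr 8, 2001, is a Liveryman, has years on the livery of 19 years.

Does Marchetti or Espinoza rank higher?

Espinoza

By date of admission to current standing (earlier first): Oyelaran (Jan 1, 1998); then Romero (Apr 8, 2001); then Tran (Sep 25, 2001); then Vance (Oct 4, 2004); then Ruiz (Jul 16, 2005); then Andersen (Dec 20, 2005); then Lindqvist (Apr 10, 2006); then Espinoza and Marchetti (both Dec 18, 2011); then Adeyemi (Feb 11, 2012).
Espinoza and Marchetti are each not a past Master, so the next rule applies.
Espinoza and Marchetti are each Liveryman, so the next rule applies.
Espinoza and Marchetti both have years on the livery 28 years, so the next rule applies.
Among Espinoza and Marchetti, alphabetically by surname: Espinoza before Marchetti.
So Espinoza takes precedence.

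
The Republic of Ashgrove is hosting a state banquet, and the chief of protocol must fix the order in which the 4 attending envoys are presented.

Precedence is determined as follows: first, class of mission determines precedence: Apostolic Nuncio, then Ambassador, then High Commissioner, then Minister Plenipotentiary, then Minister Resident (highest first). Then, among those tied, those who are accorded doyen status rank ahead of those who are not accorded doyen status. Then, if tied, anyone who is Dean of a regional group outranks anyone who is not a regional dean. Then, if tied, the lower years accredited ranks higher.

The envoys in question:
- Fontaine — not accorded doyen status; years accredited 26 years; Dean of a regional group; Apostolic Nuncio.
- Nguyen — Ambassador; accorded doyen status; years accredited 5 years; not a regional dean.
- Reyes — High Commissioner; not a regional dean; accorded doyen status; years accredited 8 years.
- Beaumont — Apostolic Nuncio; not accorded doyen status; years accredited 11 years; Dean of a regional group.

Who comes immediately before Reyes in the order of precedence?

By class of mission: Beaumont and Fontaine (Apostolic Nuncio); then Nguyen (Ambassador); then Reyes (High Commissioner).
Beaumont and Fontaine are each not accorded doyen status, so the next rule applies.
Beaumont and Fontaine are each Dean of a regional group, so the next rule applies.
Among Beaumont and Fontaine, by years accredited (lower first): Beaumont (11 years) before Fontaine (26 years).
Order: Beaumont, Fontaine, Nguyen, Reyes.

Nguyen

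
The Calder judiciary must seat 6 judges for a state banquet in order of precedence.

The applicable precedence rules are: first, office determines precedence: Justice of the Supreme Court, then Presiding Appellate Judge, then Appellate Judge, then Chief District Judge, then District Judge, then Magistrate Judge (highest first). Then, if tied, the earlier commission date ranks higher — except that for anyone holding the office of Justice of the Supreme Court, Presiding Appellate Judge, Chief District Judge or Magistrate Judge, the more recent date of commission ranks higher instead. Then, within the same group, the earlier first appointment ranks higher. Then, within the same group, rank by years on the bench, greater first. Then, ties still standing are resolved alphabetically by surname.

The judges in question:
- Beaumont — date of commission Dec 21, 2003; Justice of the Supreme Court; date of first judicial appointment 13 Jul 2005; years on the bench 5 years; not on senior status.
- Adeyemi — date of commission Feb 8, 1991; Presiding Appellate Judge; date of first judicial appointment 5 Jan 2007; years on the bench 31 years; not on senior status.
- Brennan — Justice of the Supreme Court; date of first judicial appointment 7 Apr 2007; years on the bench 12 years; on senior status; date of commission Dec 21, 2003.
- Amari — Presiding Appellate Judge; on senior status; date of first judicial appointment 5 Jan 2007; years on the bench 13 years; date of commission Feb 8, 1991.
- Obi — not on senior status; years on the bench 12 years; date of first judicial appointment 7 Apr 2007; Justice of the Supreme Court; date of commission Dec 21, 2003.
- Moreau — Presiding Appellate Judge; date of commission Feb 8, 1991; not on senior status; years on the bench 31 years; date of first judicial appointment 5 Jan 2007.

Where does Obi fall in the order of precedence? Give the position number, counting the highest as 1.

3

By office: Beaumont, Brennan and Obi (Justice of the Supreme Court); then Adeyemi, Moreau and Amari (Presiding Appellate Judge).
Beaumont, Brennan and Obi all have date of commission Dec 21, 2003, so the next rule applies.
Among Beaumont, Brennan and Obi, by date of first judicial appointment (earlier first): Beaumont (13 Jul 2005) before Brennan and Obi (7 Apr 2007).
Brennan and Obi both have years on the bench 12 years, so the next rule applies.
Among Brennan and Obi, alphabetically by surname: Brennan before Obi.
Adeyemi, Moreau and Amari all have date of commission Feb 8, 1991, so the next rule applies.
Adeyemi, Moreau and Amari all have date of first judicial appointment 5 Jan 2007, so the next rule applies.
Among Adeyemi, Moreau and Amari, by years on the bench (higher first): Adeyemi and Moreau (31 years) before Amari (13 years).
Among Adeyemi and Moreau, alphabetically by surname: Adeyemi before Moreau.
Order: Beaumont, Brennan, Obi, Adeyemi, Moreau, Amari. So position 3.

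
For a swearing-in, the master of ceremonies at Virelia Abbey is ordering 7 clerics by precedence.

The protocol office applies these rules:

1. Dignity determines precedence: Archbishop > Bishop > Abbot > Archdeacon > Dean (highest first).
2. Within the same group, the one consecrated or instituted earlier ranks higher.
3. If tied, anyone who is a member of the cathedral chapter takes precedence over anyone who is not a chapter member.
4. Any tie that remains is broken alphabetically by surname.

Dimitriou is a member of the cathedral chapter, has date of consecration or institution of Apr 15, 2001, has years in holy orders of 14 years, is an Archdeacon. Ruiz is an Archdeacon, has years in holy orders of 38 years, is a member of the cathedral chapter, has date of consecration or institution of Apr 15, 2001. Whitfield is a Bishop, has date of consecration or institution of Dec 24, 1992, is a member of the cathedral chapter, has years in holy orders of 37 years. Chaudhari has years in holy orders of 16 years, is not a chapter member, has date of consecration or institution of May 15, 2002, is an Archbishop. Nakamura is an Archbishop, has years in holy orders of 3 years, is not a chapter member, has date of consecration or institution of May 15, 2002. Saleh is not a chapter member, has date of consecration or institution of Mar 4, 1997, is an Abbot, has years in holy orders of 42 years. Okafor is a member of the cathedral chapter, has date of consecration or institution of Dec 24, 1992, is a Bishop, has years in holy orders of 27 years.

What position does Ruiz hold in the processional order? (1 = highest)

7

By dignity: Chaudhari and Nakamura (Archbishop); then Okafor and Whitfield (Bishop); then Saleh (Abbot); then Dimitriou and Ruiz (Archdeacon).
Chaudhari and Nakamura both have date of consecration or institution May 15, 2002, so the next rule applies.
Chaudhari and Nakamura are each not a chapter member, so the next rule applies.
Among Chaudhari and Nakamura, alphabetically by surname: Chaudhari before Nakamura.
Okafor and Whitfield both have date of consecration or institution Dec 24, 1992, so the next rule applies.
Okafor and Whitfield are each a member of the cathedral chapter, so the next rule applies.
Among Okafor and Whitfield, alphabetically by surname: Okafor before Whitfield.
Dimitriou and Ruiz both have date of consecration or institution Apr 15, 2001, so the next rule applies.
Dimitriou and Ruiz are each a member of the cathedral chapter, so the next rule applies.
Among Dimitriou and Ruiz, alphabetically by surname: Dimitriou before Ruiz.
Order: Chaudhari, Nakamura, Okafor, Whitfield, Saleh, Dimitriou, Ruiz. So position 7.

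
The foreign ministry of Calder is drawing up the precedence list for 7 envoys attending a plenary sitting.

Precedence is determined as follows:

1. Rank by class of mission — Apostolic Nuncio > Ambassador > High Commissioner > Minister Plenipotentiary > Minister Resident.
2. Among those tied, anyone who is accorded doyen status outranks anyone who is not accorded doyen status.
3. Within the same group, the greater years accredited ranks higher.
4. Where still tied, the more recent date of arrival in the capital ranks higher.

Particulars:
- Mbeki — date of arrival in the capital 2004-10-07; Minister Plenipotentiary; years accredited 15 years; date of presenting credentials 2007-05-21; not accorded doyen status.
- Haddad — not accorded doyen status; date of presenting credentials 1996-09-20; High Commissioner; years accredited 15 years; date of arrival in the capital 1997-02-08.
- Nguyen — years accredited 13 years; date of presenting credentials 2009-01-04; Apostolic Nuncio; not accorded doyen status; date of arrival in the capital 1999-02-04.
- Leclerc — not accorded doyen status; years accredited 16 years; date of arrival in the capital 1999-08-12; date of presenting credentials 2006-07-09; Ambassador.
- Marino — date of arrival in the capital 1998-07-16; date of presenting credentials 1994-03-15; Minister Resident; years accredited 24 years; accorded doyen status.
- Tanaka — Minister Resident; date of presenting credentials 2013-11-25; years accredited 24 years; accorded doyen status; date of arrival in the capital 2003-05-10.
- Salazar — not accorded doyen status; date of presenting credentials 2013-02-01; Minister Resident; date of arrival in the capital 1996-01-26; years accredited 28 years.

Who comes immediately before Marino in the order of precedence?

Tanaka

By class of mission: Nguyen (Apostolic Nuncio); then Leclerc (Ambassador); then Haddad (High Commissioner); then Mbeki (Minister Plenipotentiary); then Tanaka, Marino and Salazar (Minister Resident).
Among Tanaka, Marino and Salazar, accorded doyen status before not accorded doyen status: Tanaka and Marino (accorded doyen status) before Salazar (not accorded doyen status).
Tanaka and Marino both have years accredited 24 years, so the next rule applies.
Among Tanaka and Marino, by date of arrival in the capital (later first): Tanaka (2003-05-10) before Marino (1998-07-16).
Order: Nguyen, Leclerc, Haddad, Mbeki, Tanaka, Marino, Salazar.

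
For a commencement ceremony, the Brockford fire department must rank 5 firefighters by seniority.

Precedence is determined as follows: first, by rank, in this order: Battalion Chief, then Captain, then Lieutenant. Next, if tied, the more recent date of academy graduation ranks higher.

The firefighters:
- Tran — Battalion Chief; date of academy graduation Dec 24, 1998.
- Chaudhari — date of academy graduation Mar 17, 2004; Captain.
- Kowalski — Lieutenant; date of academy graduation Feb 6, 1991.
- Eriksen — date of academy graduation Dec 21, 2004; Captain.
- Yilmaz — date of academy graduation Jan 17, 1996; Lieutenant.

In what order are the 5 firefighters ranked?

By rank: Tran (Battalion Chief); then Eriksen and Chaudhari (Captain); then Yilmaz and Kowalski (Lieutenant).
Among Eriksen and Chaudhari, by date of academy graduation (later first): Eriksen (Dec 21, 2004) before Chaudhari (Mar 17, 2004).
Among Yilmaz and Kowalski, by date of academy graduation (later first): Yilmaz (Jan 17, 1996) before Kowalski (Feb 6, 1991).
Full order: Tran, Eriksen, Chaudhari, Yilmaz, Kowalski.

Tran, Eriksen, Chaudhari, Yilmaz, Kowalski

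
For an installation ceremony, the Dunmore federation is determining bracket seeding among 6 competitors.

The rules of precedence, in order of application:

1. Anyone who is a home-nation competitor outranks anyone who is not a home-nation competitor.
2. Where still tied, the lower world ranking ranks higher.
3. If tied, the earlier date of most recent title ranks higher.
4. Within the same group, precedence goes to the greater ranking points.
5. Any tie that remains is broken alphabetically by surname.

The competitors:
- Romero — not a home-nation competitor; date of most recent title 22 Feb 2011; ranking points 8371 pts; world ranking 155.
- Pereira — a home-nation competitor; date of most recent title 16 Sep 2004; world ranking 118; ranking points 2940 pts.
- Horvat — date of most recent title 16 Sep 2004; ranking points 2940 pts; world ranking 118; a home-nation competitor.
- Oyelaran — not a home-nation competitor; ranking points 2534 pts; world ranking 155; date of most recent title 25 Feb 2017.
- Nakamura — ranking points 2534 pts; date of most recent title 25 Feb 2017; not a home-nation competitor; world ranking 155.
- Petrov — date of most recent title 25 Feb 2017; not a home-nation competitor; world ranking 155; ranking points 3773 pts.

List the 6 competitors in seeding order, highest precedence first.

By the first rule: Horvat and Pereira (both a home-nation competitor); then Romero, Petrov, Nakamura and Oyelaran (each not a home-nation competitor).
Horvat and Pereira both have world ranking 118, so the next rule applies.
Horvat and Pereira both have date of most recent title 16 Sep 2004, so the next rule applies.
Horvat and Pereira both have ranking points 2940 pts, so the next rule applies.
Among Horvat and Pereira, alphabetically by surname: Horvat before Pereira.
Romero, Petrov, Nakamura and Oyelaran all have world ranking 155, so the next rule applies.
Among Romero, Petrov, Nakamura and Oyelaran, by date of most recent title (earlier first): Romero (22 Feb 2011) before Petrov, Nakamura and Oyelaran (25 Feb 2017).
Among Petrov, Nakamura and Oyelaran, by ranking points (higher first): Petrov (3773 pts) before Nakamura and Oyelaran (2534 pts).
Among Nakamura and Oyelaran, alphabetically by surname: Nakamura before Oyelaran.
Full order: Horvat, Pereira, Romero, Petrov, Nakamura, Oyelaran.

Horvat, Pereira, Romero, Petrov, Nakamura, Oyelaran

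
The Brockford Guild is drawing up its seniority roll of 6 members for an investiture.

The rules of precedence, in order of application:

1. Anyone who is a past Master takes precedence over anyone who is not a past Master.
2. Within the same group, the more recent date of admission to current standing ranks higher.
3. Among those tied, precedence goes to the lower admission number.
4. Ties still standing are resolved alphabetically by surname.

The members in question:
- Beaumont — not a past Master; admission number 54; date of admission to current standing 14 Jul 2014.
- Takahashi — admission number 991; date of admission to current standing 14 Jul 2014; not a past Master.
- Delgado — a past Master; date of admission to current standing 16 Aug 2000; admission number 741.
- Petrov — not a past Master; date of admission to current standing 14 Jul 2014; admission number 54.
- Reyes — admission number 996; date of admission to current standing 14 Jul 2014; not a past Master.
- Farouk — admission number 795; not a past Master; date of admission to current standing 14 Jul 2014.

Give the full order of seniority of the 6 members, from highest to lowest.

Delgado, Beaumont, Petrov, Farouk, Takahashi, Reyes

By the first rule: Delgado (a past Master); then Beaumont, Petrov, Farouk, Takahashi and Reyes (each not a past Master).
Beaumont, Petrov, Farouk, Takahashi and Reyes all have date of admission to current standing 14 Jul 2014, so the next rule applies.
Among Beaumont, Petrov, Farouk, Takahashi and Reyes, by admission number (lower first): Beaumont and Petrov (54) before Farouk (795) before Takahashi (991) before Reyes (996).
Among Beaumont and Petrov, alphabetically by surname: Beaumont before Petrov.
Full order: Delgado, Beaumont, Petrov, Farouk, Takahashi, Reyes.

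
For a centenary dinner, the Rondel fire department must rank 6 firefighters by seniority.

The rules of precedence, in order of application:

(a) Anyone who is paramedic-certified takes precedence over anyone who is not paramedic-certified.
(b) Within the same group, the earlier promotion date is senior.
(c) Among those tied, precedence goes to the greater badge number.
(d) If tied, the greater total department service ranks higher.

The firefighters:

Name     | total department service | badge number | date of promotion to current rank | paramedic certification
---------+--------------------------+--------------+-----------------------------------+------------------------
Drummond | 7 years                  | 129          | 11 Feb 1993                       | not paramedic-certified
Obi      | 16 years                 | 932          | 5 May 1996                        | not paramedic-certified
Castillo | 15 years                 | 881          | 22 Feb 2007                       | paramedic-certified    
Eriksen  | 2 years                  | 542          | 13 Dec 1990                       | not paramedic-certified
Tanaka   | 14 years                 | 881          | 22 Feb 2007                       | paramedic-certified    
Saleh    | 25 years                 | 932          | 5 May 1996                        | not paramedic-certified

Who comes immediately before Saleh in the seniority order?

By the first rule: Castillo and Tanaka (both paramedic-certified); then Eriksen, Drummond, Saleh and Obi (each not paramedic-certified).
Castillo and Tanaka both have date of promotion to current rank 22 Feb 2007, so the next rule applies.
Castillo and Tanaka both have badge number 881, so the next rule applies.
Among Castillo and Tanaka, by total department service (higher first): Castillo (15 years) before Tanaka (14 years).
Among Eriksen, Drummond, Saleh and Obi, by date of promotion to current rank (earlier first): Eriksen (13 Dec 1990) before Drummond (11 Feb 1993) before Saleh and Obi (5 May 1996).
Saleh and Obi both have badge number 932, so the next rule applies.
Among Saleh and Obi, by total department service (higher first): Saleh (25 years) before Obi (16 years).
Order: Castillo, Tanaka, Eriksen, Drummond, Saleh, Obi.

Drummond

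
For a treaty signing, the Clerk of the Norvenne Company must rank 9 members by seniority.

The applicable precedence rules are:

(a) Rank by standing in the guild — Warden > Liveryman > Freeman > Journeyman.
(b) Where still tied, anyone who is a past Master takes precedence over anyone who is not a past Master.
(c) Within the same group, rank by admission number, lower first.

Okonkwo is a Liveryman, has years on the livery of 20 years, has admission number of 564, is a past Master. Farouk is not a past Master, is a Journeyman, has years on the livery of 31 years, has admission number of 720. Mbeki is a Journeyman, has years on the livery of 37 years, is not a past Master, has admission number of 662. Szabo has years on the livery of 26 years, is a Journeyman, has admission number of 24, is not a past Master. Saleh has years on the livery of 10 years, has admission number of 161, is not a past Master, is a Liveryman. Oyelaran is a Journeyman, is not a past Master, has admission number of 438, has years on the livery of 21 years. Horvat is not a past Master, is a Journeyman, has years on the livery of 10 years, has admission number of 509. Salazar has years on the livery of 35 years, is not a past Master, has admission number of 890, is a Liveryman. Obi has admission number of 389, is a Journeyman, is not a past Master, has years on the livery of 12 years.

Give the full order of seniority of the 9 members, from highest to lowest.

By standing in the guild: Okonkwo, Saleh and Salazar (Liveryman); then Szabo, Obi, Oyelaran, Horvat, Mbeki and Farouk (Journeyman).
Among Okonkwo, Saleh and Salazar, a past Master before not a past Master: Okonkwo (a past Master) before Saleh and Salazar (not a past Master).
Among Saleh and Salazar, by admission number (lower first): Saleh (161) before Salazar (890).
Szabo, Obi, Oyelaran, Horvat, Mbeki and Farouk are each not a past Master, so the next rule applies.
Among Szabo, Obi, Oyelaran, Horvat, Mbeki and Farouk, by admission number (lower first): Szabo (24) before Obi (389) before Oyelaran (438) before Horvat (509) before Mbeki (662) before Farouk (720).
Full order: Okonkwo, Saleh, Salazar, Szabo, Obi, Oyelaran, Horvat, Mbeki, Farouk.

Okonkwo, Saleh, Salazar, Szabo, Obi, Oyelaran, Horvat, Mbeki, Farouk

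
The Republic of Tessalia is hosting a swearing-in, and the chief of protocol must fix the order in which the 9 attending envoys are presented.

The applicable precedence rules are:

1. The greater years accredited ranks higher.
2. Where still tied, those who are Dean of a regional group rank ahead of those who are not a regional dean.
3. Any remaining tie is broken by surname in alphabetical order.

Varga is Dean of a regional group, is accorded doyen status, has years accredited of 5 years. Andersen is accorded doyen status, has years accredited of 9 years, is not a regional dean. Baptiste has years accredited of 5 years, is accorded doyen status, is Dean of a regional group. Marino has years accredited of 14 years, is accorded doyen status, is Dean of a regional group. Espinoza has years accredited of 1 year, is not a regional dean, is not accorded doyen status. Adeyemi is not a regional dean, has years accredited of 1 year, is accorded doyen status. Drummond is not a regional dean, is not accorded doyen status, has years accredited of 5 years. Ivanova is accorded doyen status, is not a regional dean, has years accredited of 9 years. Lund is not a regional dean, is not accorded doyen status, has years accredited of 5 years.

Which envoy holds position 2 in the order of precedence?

By years accredited (higher first): Marino (14 years); then Andersen and Ivanova (both 9 years); then Baptiste, Varga, Drummond and Lund (each 5 years); then Adeyemi and Espinoza (both 1 year).
Andersen and Ivanova are each not a regional dean, so the next rule applies.
Among Andersen and Ivanova, alphabetically by surname: Andersen before Ivanova.
Among Baptiste, Varga, Drummond and Lund, Dean of a regional group before not a regional dean: Baptiste and Varga (Dean of a regional group) before Drummond and Lund (not a regional dean).
Among Baptiste and Varga, alphabetically by surname: Baptiste before Varga.
Among Drummond and Lund, alphabetically by surname: Drummond before Lund.
Adeyemi and Espinoza are each not a regional dean, so the next rule applies.
Among Adeyemi and Espinoza, alphabetically by surname: Adeyemi before Espinoza.
Order: Marino, Andersen, Ivanova, Baptiste, Varga, Drummond, Lund, Adeyemi, Espinoza.

Andersen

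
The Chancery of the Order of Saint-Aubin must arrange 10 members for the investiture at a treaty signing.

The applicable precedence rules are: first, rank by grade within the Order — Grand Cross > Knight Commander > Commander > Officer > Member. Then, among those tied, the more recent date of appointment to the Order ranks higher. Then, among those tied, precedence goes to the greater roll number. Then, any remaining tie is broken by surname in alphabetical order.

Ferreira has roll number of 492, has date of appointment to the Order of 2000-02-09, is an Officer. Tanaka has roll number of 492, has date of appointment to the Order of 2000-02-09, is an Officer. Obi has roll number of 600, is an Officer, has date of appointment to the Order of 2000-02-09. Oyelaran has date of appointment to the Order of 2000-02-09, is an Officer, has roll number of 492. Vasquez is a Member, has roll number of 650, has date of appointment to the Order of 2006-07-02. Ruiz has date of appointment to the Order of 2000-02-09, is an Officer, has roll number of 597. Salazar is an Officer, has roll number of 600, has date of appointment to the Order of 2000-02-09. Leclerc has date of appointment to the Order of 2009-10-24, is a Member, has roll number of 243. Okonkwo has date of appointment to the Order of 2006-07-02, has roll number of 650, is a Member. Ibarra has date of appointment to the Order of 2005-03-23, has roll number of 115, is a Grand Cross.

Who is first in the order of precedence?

Ibarra

By grade within the Order: Ibarra (Grand Cross); then Obi, Salazar, Ruiz, Ferreira, Oyelaran and Tanaka (Officer); then Leclerc, Okonkwo and Vasquez (Member).
Obi, Salazar, Ruiz, Ferreira, Oyelaran and Tanaka all have date of appointment to the Order 2000-02-09, so the next rule applies.
Among Obi, Salazar, Ruiz, Ferreira, Oyelaran and Tanaka, by roll number (higher first): Obi and Salazar (600) before Ruiz (597) before Ferreira, Oyelaran and Tanaka (492).
Among Obi and Salazar, alphabetically by surname: Obi before Salazar.
Among Ferreira, Oyelaran and Tanaka, alphabetically by surname: Ferreira before Oyelaran before Tanaka.
Among Leclerc, Okonkwo and Vasquez, by date of appointment to the Order (later first): Leclerc (2009-10-24) before Okonkwo and Vasquez (2006-07-02).
Okonkwo and Vasquez both have roll number 650, so the next rule applies.
Among Okonkwo and Vasquez, alphabetically by surname: Okonkwo before Vasquez.
Order: Ibarra, Obi, Salazar, Ruiz, Ferreira, Oyelaran, Tanaka, Leclerc, Okonkwo, Vasquez.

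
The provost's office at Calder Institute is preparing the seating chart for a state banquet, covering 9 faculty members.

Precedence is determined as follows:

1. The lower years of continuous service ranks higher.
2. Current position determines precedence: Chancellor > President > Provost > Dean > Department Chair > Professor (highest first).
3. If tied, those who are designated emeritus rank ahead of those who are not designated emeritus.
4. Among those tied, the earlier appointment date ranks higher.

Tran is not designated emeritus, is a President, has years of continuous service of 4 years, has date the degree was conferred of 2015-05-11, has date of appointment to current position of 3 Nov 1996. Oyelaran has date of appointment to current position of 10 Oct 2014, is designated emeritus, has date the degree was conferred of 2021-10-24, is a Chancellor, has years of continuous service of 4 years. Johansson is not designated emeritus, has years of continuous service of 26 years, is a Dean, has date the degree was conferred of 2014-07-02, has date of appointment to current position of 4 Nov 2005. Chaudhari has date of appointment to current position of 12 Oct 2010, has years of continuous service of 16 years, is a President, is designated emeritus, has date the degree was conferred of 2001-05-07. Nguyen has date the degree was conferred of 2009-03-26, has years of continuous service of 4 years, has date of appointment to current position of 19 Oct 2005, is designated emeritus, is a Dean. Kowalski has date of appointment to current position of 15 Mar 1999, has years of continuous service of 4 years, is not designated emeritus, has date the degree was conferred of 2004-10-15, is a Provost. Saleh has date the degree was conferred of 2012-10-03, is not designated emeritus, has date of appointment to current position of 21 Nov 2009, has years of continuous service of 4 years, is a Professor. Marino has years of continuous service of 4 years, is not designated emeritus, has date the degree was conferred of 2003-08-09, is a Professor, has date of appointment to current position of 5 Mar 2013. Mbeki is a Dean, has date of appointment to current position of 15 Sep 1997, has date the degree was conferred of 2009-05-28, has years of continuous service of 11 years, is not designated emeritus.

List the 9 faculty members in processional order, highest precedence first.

By years of continuous service (lower first): Oyelaran, Tran, Kowalski, Nguyen, Saleh and Marino (each 4 years); then Mbeki (11 years); then Chaudhari (16 years); then Johansson (26 years).
Among Oyelaran, Tran, Kowalski, Nguyen, Saleh and Marino, by current position: Oyelaran (Chancellor) before Tran (President) before Kowalski (Provost) before Nguyen (Dean) before Saleh and Marino (Professor).
Saleh and Marino are each not designated emeritus, so the next rule applies.
Among Saleh and Marino, by date of appointment to current position (earlier first): Saleh (21 Nov 2009) before Marino (5 Mar 2013).
Full order: Oyelaran, Tran, Kowalski, Nguyen, Saleh, Marino, Mbeki, Chaudhari, Johansson.

Oyelaran, Tran, Kowalski, Nguyen, Saleh, Marino, Mbeki, Chaudhari, Johansson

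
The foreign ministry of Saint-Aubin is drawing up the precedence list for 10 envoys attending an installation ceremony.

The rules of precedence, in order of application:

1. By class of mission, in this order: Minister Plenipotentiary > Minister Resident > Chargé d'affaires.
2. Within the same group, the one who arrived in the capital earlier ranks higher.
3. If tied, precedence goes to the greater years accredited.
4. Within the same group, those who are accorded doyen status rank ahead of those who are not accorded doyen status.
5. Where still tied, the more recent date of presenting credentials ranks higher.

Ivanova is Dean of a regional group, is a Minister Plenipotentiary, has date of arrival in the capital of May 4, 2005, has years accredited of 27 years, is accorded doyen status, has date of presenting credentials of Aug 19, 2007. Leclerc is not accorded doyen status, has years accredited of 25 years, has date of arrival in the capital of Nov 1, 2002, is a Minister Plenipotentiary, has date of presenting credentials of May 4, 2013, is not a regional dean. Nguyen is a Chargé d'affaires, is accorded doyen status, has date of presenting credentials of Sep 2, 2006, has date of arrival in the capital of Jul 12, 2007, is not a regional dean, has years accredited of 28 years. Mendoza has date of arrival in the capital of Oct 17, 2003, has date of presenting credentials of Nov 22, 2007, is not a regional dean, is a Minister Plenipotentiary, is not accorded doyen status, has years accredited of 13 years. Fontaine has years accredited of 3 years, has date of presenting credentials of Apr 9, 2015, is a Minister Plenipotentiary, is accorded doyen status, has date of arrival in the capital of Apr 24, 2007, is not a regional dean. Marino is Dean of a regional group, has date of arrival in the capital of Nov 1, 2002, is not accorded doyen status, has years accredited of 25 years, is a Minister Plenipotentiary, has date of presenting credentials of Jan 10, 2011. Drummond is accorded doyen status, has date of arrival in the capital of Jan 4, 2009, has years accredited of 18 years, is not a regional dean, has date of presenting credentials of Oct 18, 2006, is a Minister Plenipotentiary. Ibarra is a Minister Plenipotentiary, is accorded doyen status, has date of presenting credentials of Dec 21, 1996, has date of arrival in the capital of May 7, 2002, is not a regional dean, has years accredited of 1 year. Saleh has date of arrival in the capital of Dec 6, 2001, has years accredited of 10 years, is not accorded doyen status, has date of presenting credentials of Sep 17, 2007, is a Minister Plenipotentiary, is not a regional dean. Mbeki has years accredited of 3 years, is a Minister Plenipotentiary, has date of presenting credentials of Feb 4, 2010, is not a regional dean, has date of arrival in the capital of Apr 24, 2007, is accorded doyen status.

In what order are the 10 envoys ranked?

By class of mission: Saleh, Ibarra, Leclerc, Marino, Mendoza, Ivanova, Fontaine, Mbeki and Drummond (Minister Plenipotentiary); then Nguyen (Chargé d'affaires).
Among Saleh, Ibarra, Leclerc, Marino, Mendoza, Ivanova, Fontaine, Mbeki and Drummond, by date of arrival in the capital (earlier first): Saleh (Dec 6, 2001) before Ibarra (May 7, 2002) before Leclerc and Marino (Nov 1, 2002) before Mendoza (Oct 17, 2003) before Ivanova (May 4, 2005) before Fontaine and Mbeki (Apr 24, 2007) before Drummond (Jan 4, 2009).
Leclerc and Marino both have years accredited 25 years, so the next rule applies.
Leclerc and Marino are each not accorded doyen status, so the next rule applies.
Among Leclerc and Marino, by date of presenting credentials (later first): Leclerc (May 4, 2013) before Marino (Jan 10, 2011).
Fontaine and Mbeki both have years accredited 3 years, so the next rule applies.
Fontaine and Mbeki are each accorded doyen status, so the next rule applies.
Among Fontaine and Mbeki, by date of presenting credentials (later first): Fontaine (Apr 9, 2015) before Mbeki (Feb 4, 2010).
Full order: Saleh, Ibarra, Leclerc, Marino, Mendoza, Ivanova, Fontaine, Mbeki, Drummond, Nguyen.

Saleh, Ibarra, Leclerc, Marino, Mendoza, Ivanova, Fontaine, Mbeki, Drummond, Nguyen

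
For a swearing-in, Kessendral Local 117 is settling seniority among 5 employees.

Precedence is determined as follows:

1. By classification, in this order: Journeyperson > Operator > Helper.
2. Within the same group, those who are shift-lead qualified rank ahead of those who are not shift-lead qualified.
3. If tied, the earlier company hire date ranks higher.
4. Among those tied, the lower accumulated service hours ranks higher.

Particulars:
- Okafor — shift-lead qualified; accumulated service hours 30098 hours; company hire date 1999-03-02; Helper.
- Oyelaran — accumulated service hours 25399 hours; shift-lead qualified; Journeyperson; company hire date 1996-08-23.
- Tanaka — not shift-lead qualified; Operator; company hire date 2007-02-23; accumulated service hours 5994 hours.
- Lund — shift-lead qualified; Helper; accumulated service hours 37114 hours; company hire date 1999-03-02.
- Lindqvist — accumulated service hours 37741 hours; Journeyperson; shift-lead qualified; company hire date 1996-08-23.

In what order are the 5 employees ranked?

By classification: Oyelaran and Lindqvist (Journeyperson); then Tanaka (Operator); then Okafor and Lund (Helper).
Oyelaran and Lindqvist are each shift-lead qualified, so the next rule applies.
Oyelaran and Lindqvist both have company hire date 1996-08-23, so the next rule applies.
Among Oyelaran and Lindqvist, by accumulated service hours (lower first): Oyelaran (25399 hours) before Lindqvist (37741 hours).
Okafor and Lund are each shift-lead qualified, so the next rule applies.
Okafor and Lund both have company hire date 1999-03-02, so the next rule applies.
Among Okafor and Lund, by accumulated service hours (lower first): Okafor (30098 hours) before Lund (37114 hours).
Full order: Oyelaran, Lindqvist, Tanaka, Okafor, Lund.

Oyelaran, Lindqvist, Tanaka, Okafor, Lund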